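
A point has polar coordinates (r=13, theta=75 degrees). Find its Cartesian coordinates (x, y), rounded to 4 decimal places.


x = 13 * cos(75) = 3.3646
y = 13 * sin(75) = 12.557

(3.3646, 12.557)


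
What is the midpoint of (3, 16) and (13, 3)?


Midpoint = ((3+13)/2, (16+3)/2) = (8, 9.5)

(8, 9.5)


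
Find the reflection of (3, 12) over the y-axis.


Reflection across y-axis: (x, y) -> (-x, y)
(3, 12) -> (-3, 12)

(-3, 12)


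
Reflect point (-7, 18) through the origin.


Reflection through origin: (x, y) -> (-x, -y)
(-7, 18) -> (7, -18)

(7, -18)


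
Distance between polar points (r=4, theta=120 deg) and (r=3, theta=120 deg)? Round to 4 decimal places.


d = sqrt(r1^2 + r2^2 - 2*r1*r2*cos(t2-t1))
d = sqrt(4^2 + 3^2 - 2*4*3*cos(120-120)) = 1

1


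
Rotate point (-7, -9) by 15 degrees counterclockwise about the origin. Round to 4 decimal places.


x' = -7*cos(15) - -9*sin(15) = -4.4321
y' = -7*sin(15) + -9*cos(15) = -10.5051

(-4.4321, -10.5051)


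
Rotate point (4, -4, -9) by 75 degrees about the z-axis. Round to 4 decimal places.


x' = 4*cos(75) - -4*sin(75) = 4.899
y' = 4*sin(75) + -4*cos(75) = 2.8284
z' = -9

(4.899, 2.8284, -9)


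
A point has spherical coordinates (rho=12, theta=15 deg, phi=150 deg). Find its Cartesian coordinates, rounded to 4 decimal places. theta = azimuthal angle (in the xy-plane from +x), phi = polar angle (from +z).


x = 12 * sin(150) * cos(15) = 5.7956
y = 12 * sin(150) * sin(15) = 1.5529
z = 12 * cos(150) = -10.3923

(5.7956, 1.5529, -10.3923)


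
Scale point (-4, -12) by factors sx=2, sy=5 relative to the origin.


Scaling: (x*sx, y*sy) = (-4*2, -12*5) = (-8, -60)

(-8, -60)


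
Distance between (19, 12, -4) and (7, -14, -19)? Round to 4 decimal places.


d = sqrt((7-19)^2 + (-14-12)^2 + (-19--4)^2) = 32.3265

32.3265


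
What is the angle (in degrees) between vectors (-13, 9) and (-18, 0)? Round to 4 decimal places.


dot = -13*-18 + 9*0 = 234
|u| = 15.8114, |v| = 18
cos(angle) = 0.8222
angle = 34.6952 degrees

34.6952 degrees


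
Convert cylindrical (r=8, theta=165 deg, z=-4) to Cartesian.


x = 8 * cos(165) = -7.7274
y = 8 * sin(165) = 2.0706
z = -4

(-7.7274, 2.0706, -4)


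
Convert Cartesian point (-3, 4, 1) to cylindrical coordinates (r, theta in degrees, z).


r = sqrt((-3)^2 + 4^2) = 5
theta = atan2(4, -3) = 126.8699 deg
z = 1

r = 5, theta = 126.8699 deg, z = 1


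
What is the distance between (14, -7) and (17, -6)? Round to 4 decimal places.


d = sqrt((17-14)^2 + (-6--7)^2) = 3.1623

3.1623


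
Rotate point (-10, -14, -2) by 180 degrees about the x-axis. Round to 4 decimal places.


x' = -10
y' = -14*cos(180) - -2*sin(180) = 14
z' = -14*sin(180) + -2*cos(180) = 2

(-10, 14, 2)


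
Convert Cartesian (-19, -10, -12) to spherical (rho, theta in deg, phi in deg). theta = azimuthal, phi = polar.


rho = sqrt((-19)^2 + (-10)^2 + (-12)^2) = 24.5967
theta = atan2(-10, -19) = 207.7585 deg
phi = acos(-12/24.5967) = 119.2006 deg

rho = 24.5967, theta = 207.7585 deg, phi = 119.2006 deg


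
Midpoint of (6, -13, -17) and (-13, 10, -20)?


Midpoint = ((6+-13)/2, (-13+10)/2, (-17+-20)/2) = (-3.5, -1.5, -18.5)

(-3.5, -1.5, -18.5)


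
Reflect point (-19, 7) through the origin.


Reflection through origin: (x, y) -> (-x, -y)
(-19, 7) -> (19, -7)

(19, -7)


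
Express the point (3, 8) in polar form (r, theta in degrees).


r = sqrt(3^2 + 8^2) = 8.544
theta = atan2(8, 3) = 69.444 degrees

r = 8.544, theta = 69.444 degrees


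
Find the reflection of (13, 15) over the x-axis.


Reflection across x-axis: (x, y) -> (x, -y)
(13, 15) -> (13, -15)

(13, -15)


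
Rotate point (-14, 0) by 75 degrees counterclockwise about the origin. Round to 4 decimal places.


x' = -14*cos(75) - 0*sin(75) = -3.6235
y' = -14*sin(75) + 0*cos(75) = -13.523

(-3.6235, -13.523)


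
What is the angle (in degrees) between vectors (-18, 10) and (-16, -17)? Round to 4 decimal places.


dot = -18*-16 + 10*-17 = 118
|u| = 20.5913, |v| = 23.3452
cos(angle) = 0.2455
angle = 75.7903 degrees

75.7903 degrees


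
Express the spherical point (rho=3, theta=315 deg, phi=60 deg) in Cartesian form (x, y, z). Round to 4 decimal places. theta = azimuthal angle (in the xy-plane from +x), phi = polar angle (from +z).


x = 3 * sin(60) * cos(315) = 1.8371
y = 3 * sin(60) * sin(315) = -1.8371
z = 3 * cos(60) = 1.5

(1.8371, -1.8371, 1.5)


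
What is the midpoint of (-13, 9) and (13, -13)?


Midpoint = ((-13+13)/2, (9+-13)/2) = (0, -2)

(0, -2)


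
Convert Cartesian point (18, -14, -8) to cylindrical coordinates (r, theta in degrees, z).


r = sqrt(18^2 + (-14)^2) = 22.8035
theta = atan2(-14, 18) = 322.125 deg
z = -8

r = 22.8035, theta = 322.125 deg, z = -8


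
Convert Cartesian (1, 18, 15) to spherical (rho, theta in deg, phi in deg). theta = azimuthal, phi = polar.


rho = sqrt(1^2 + 18^2 + 15^2) = 23.4521
theta = atan2(18, 1) = 86.8202 deg
phi = acos(15/23.4521) = 50.2378 deg

rho = 23.4521, theta = 86.8202 deg, phi = 50.2378 deg


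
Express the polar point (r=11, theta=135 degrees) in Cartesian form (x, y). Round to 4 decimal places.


x = 11 * cos(135) = -7.7782
y = 11 * sin(135) = 7.7782

(-7.7782, 7.7782)


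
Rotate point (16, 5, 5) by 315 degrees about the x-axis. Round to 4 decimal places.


x' = 16
y' = 5*cos(315) - 5*sin(315) = 7.0711
z' = 5*sin(315) + 5*cos(315) = 0

(16, 7.0711, 0)


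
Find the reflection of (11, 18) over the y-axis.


Reflection across y-axis: (x, y) -> (-x, y)
(11, 18) -> (-11, 18)

(-11, 18)


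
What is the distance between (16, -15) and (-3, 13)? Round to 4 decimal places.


d = sqrt((-3-16)^2 + (13--15)^2) = 33.8378

33.8378


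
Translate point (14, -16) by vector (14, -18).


Translation: (x+dx, y+dy) = (14+14, -16+-18) = (28, -34)

(28, -34)


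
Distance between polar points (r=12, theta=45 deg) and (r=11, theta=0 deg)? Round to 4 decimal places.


d = sqrt(r1^2 + r2^2 - 2*r1*r2*cos(t2-t1))
d = sqrt(12^2 + 11^2 - 2*12*11*cos(0-45)) = 8.8501

8.8501


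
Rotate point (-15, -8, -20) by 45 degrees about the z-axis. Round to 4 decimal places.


x' = -15*cos(45) - -8*sin(45) = -4.9497
y' = -15*sin(45) + -8*cos(45) = -16.2635
z' = -20

(-4.9497, -16.2635, -20)


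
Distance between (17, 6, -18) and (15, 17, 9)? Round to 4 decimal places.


d = sqrt((15-17)^2 + (17-6)^2 + (9--18)^2) = 29.2233

29.2233


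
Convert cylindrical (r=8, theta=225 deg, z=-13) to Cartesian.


x = 8 * cos(225) = -5.6569
y = 8 * sin(225) = -5.6569
z = -13

(-5.6569, -5.6569, -13)


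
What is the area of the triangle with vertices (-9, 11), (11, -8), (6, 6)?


Area = |x1(y2-y3) + x2(y3-y1) + x3(y1-y2)| / 2
= |-9*(-8-6) + 11*(6-11) + 6*(11--8)| / 2
= 92.5

92.5


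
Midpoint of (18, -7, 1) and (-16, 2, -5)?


Midpoint = ((18+-16)/2, (-7+2)/2, (1+-5)/2) = (1, -2.5, -2)

(1, -2.5, -2)


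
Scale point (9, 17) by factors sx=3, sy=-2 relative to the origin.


Scaling: (x*sx, y*sy) = (9*3, 17*-2) = (27, -34)

(27, -34)


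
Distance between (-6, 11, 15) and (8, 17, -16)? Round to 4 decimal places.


d = sqrt((8--6)^2 + (17-11)^2 + (-16-15)^2) = 34.5398

34.5398


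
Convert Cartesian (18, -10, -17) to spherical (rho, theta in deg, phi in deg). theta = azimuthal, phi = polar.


rho = sqrt(18^2 + (-10)^2 + (-17)^2) = 26.7021
theta = atan2(-10, 18) = 330.9454 deg
phi = acos(-17/26.7021) = 129.5428 deg

rho = 26.7021, theta = 330.9454 deg, phi = 129.5428 deg


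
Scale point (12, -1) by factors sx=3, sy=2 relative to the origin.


Scaling: (x*sx, y*sy) = (12*3, -1*2) = (36, -2)

(36, -2)


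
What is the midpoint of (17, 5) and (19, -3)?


Midpoint = ((17+19)/2, (5+-3)/2) = (18, 1)

(18, 1)


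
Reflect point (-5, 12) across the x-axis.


Reflection across x-axis: (x, y) -> (x, -y)
(-5, 12) -> (-5, -12)

(-5, -12)


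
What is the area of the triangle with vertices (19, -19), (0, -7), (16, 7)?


Area = |x1(y2-y3) + x2(y3-y1) + x3(y1-y2)| / 2
= |19*(-7-7) + 0*(7--19) + 16*(-19--7)| / 2
= 229

229


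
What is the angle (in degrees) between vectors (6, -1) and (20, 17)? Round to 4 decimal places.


dot = 6*20 + -1*17 = 103
|u| = 6.0828, |v| = 26.2488
cos(angle) = 0.6451
angle = 49.8269 degrees

49.8269 degrees


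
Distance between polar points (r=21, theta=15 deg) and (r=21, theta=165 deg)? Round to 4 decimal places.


d = sqrt(r1^2 + r2^2 - 2*r1*r2*cos(t2-t1))
d = sqrt(21^2 + 21^2 - 2*21*21*cos(165-15)) = 40.5689

40.5689


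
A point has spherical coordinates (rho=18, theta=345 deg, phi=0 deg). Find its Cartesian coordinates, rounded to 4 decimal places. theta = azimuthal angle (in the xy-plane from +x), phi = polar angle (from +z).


x = 18 * sin(0) * cos(345) = 0
y = 18 * sin(0) * sin(345) = 0
z = 18 * cos(0) = 18

(0, 0, 18)


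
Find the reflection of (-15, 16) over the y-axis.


Reflection across y-axis: (x, y) -> (-x, y)
(-15, 16) -> (15, 16)

(15, 16)


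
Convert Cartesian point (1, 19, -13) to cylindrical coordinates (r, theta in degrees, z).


r = sqrt(1^2 + 19^2) = 19.0263
theta = atan2(19, 1) = 86.9872 deg
z = -13

r = 19.0263, theta = 86.9872 deg, z = -13


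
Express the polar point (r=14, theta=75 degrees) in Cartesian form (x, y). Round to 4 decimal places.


x = 14 * cos(75) = 3.6235
y = 14 * sin(75) = 13.523

(3.6235, 13.523)


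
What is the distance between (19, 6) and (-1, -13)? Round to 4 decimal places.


d = sqrt((-1-19)^2 + (-13-6)^2) = 27.5862

27.5862


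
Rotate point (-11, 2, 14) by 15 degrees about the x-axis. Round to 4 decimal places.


x' = -11
y' = 2*cos(15) - 14*sin(15) = -1.6916
z' = 2*sin(15) + 14*cos(15) = 14.0406

(-11, -1.6916, 14.0406)


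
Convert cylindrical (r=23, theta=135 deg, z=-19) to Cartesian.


x = 23 * cos(135) = -16.2635
y = 23 * sin(135) = 16.2635
z = -19

(-16.2635, 16.2635, -19)


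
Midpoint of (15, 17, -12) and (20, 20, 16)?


Midpoint = ((15+20)/2, (17+20)/2, (-12+16)/2) = (17.5, 18.5, 2)

(17.5, 18.5, 2)


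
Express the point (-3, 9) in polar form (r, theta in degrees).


r = sqrt((-3)^2 + 9^2) = 9.4868
theta = atan2(9, -3) = 108.4349 degrees

r = 9.4868, theta = 108.4349 degrees


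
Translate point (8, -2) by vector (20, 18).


Translation: (x+dx, y+dy) = (8+20, -2+18) = (28, 16)

(28, 16)


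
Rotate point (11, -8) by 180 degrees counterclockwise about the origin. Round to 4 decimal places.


x' = 11*cos(180) - -8*sin(180) = -11
y' = 11*sin(180) + -8*cos(180) = 8

(-11, 8)


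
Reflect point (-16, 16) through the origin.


Reflection through origin: (x, y) -> (-x, -y)
(-16, 16) -> (16, -16)

(16, -16)


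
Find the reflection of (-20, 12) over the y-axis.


Reflection across y-axis: (x, y) -> (-x, y)
(-20, 12) -> (20, 12)

(20, 12)


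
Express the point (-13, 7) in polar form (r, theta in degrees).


r = sqrt((-13)^2 + 7^2) = 14.7648
theta = atan2(7, -13) = 151.6992 degrees

r = 14.7648, theta = 151.6992 degrees


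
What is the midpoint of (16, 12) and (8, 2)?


Midpoint = ((16+8)/2, (12+2)/2) = (12, 7)

(12, 7)


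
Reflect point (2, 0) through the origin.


Reflection through origin: (x, y) -> (-x, -y)
(2, 0) -> (-2, 0)

(-2, 0)


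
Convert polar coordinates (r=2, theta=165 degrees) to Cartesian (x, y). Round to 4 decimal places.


x = 2 * cos(165) = -1.9319
y = 2 * sin(165) = 0.5176

(-1.9319, 0.5176)


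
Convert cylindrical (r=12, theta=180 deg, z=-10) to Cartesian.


x = 12 * cos(180) = -12
y = 12 * sin(180) = 0
z = -10

(-12, 0, -10)


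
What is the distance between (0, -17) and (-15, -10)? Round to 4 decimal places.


d = sqrt((-15-0)^2 + (-10--17)^2) = 16.5529

16.5529


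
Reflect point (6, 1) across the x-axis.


Reflection across x-axis: (x, y) -> (x, -y)
(6, 1) -> (6, -1)

(6, -1)


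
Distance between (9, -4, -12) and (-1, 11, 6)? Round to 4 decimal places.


d = sqrt((-1-9)^2 + (11--4)^2 + (6--12)^2) = 25.4755

25.4755


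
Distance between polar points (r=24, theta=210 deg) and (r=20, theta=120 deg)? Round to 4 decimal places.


d = sqrt(r1^2 + r2^2 - 2*r1*r2*cos(t2-t1))
d = sqrt(24^2 + 20^2 - 2*24*20*cos(120-210)) = 31.241

31.241


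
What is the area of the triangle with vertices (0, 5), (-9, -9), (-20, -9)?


Area = |x1(y2-y3) + x2(y3-y1) + x3(y1-y2)| / 2
= |0*(-9--9) + -9*(-9-5) + -20*(5--9)| / 2
= 77

77


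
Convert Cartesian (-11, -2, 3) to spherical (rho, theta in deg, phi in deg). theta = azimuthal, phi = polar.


rho = sqrt((-11)^2 + (-2)^2 + 3^2) = 11.5758
theta = atan2(-2, -11) = 190.3048 deg
phi = acos(3/11.5758) = 74.9797 deg

rho = 11.5758, theta = 190.3048 deg, phi = 74.9797 deg


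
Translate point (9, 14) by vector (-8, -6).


Translation: (x+dx, y+dy) = (9+-8, 14+-6) = (1, 8)

(1, 8)


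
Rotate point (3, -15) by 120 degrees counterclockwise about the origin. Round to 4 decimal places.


x' = 3*cos(120) - -15*sin(120) = 11.4904
y' = 3*sin(120) + -15*cos(120) = 10.0981

(11.4904, 10.0981)


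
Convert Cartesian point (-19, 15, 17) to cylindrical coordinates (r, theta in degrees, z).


r = sqrt((-19)^2 + 15^2) = 24.2074
theta = atan2(15, -19) = 141.7098 deg
z = 17

r = 24.2074, theta = 141.7098 deg, z = 17


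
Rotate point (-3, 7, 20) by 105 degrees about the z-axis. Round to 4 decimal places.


x' = -3*cos(105) - 7*sin(105) = -5.985
y' = -3*sin(105) + 7*cos(105) = -4.7095
z' = 20

(-5.985, -4.7095, 20)


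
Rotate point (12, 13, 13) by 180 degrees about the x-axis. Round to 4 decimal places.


x' = 12
y' = 13*cos(180) - 13*sin(180) = -13
z' = 13*sin(180) + 13*cos(180) = -13

(12, -13, -13)


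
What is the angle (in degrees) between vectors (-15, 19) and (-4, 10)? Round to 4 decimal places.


dot = -15*-4 + 19*10 = 250
|u| = 24.2074, |v| = 10.7703
cos(angle) = 0.9589
angle = 16.4888 degrees

16.4888 degrees


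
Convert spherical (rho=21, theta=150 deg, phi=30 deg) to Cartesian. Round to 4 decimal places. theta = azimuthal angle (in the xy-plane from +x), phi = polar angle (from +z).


x = 21 * sin(30) * cos(150) = -9.0933
y = 21 * sin(30) * sin(150) = 5.25
z = 21 * cos(30) = 18.1865

(-9.0933, 5.25, 18.1865)


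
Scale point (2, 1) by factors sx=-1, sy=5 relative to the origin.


Scaling: (x*sx, y*sy) = (2*-1, 1*5) = (-2, 5)

(-2, 5)


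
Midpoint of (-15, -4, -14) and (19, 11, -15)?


Midpoint = ((-15+19)/2, (-4+11)/2, (-14+-15)/2) = (2, 3.5, -14.5)

(2, 3.5, -14.5)


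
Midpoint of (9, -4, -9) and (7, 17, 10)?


Midpoint = ((9+7)/2, (-4+17)/2, (-9+10)/2) = (8, 6.5, 0.5)

(8, 6.5, 0.5)


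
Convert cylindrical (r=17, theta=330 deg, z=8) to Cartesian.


x = 17 * cos(330) = 14.7224
y = 17 * sin(330) = -8.5
z = 8

(14.7224, -8.5, 8)


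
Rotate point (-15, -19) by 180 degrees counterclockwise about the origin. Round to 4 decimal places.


x' = -15*cos(180) - -19*sin(180) = 15
y' = -15*sin(180) + -19*cos(180) = 19

(15, 19)


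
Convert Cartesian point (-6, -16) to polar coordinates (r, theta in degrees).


r = sqrt((-6)^2 + (-16)^2) = 17.088
theta = atan2(-16, -6) = 249.444 degrees

r = 17.088, theta = 249.444 degrees


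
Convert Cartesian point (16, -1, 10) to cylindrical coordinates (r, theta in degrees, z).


r = sqrt(16^2 + (-1)^2) = 16.0312
theta = atan2(-1, 16) = 356.4237 deg
z = 10

r = 16.0312, theta = 356.4237 deg, z = 10


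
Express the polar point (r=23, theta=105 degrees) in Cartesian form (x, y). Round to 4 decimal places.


x = 23 * cos(105) = -5.9528
y = 23 * sin(105) = 22.2163

(-5.9528, 22.2163)


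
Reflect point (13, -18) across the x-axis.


Reflection across x-axis: (x, y) -> (x, -y)
(13, -18) -> (13, 18)

(13, 18)


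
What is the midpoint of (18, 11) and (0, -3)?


Midpoint = ((18+0)/2, (11+-3)/2) = (9, 4)

(9, 4)


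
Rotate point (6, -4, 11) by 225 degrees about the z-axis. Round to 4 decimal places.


x' = 6*cos(225) - -4*sin(225) = -7.0711
y' = 6*sin(225) + -4*cos(225) = -1.4142
z' = 11

(-7.0711, -1.4142, 11)


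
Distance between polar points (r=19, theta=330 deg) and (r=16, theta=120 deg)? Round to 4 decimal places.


d = sqrt(r1^2 + r2^2 - 2*r1*r2*cos(t2-t1))
d = sqrt(19^2 + 16^2 - 2*19*16*cos(120-330)) = 33.8163

33.8163


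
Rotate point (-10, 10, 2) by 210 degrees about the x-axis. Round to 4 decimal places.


x' = -10
y' = 10*cos(210) - 2*sin(210) = -7.6603
z' = 10*sin(210) + 2*cos(210) = -6.7321

(-10, -7.6603, -6.7321)


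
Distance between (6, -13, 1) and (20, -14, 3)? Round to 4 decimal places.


d = sqrt((20-6)^2 + (-14--13)^2 + (3-1)^2) = 14.1774

14.1774


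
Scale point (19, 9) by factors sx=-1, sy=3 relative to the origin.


Scaling: (x*sx, y*sy) = (19*-1, 9*3) = (-19, 27)

(-19, 27)


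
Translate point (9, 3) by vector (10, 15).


Translation: (x+dx, y+dy) = (9+10, 3+15) = (19, 18)

(19, 18)


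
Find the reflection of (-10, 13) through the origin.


Reflection through origin: (x, y) -> (-x, -y)
(-10, 13) -> (10, -13)

(10, -13)


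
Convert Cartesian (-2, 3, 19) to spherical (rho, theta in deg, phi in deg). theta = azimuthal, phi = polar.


rho = sqrt((-2)^2 + 3^2 + 19^2) = 19.3391
theta = atan2(3, -2) = 123.6901 deg
phi = acos(19/19.3391) = 10.745 deg

rho = 19.3391, theta = 123.6901 deg, phi = 10.745 deg


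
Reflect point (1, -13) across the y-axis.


Reflection across y-axis: (x, y) -> (-x, y)
(1, -13) -> (-1, -13)

(-1, -13)


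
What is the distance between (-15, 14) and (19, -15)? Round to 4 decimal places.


d = sqrt((19--15)^2 + (-15-14)^2) = 44.6878

44.6878


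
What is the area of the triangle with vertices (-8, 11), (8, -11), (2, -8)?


Area = |x1(y2-y3) + x2(y3-y1) + x3(y1-y2)| / 2
= |-8*(-11--8) + 8*(-8-11) + 2*(11--11)| / 2
= 42

42


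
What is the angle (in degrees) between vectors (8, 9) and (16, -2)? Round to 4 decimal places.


dot = 8*16 + 9*-2 = 110
|u| = 12.0416, |v| = 16.1245
cos(angle) = 0.5665
angle = 55.4915 degrees

55.4915 degrees


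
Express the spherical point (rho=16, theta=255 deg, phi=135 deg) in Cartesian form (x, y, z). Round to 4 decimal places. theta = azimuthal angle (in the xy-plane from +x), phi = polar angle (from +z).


x = 16 * sin(135) * cos(255) = -2.9282
y = 16 * sin(135) * sin(255) = -10.9282
z = 16 * cos(135) = -11.3137

(-2.9282, -10.9282, -11.3137)


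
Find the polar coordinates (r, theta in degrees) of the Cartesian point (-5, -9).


r = sqrt((-5)^2 + (-9)^2) = 10.2956
theta = atan2(-9, -5) = 240.9454 degrees

r = 10.2956, theta = 240.9454 degrees


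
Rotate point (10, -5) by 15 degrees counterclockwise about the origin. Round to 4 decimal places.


x' = 10*cos(15) - -5*sin(15) = 10.9534
y' = 10*sin(15) + -5*cos(15) = -2.2414

(10.9534, -2.2414)


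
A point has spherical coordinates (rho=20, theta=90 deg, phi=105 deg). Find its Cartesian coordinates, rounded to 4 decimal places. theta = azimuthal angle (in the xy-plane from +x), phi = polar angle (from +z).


x = 20 * sin(105) * cos(90) = 0
y = 20 * sin(105) * sin(90) = 19.3185
z = 20 * cos(105) = -5.1764

(0, 19.3185, -5.1764)


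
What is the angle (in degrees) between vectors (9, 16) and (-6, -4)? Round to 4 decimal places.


dot = 9*-6 + 16*-4 = -118
|u| = 18.3576, |v| = 7.2111
cos(angle) = -0.8914
angle = 153.0478 degrees

153.0478 degrees


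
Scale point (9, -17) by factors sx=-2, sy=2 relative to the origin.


Scaling: (x*sx, y*sy) = (9*-2, -17*2) = (-18, -34)

(-18, -34)


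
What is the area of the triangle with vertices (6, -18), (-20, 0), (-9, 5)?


Area = |x1(y2-y3) + x2(y3-y1) + x3(y1-y2)| / 2
= |6*(0-5) + -20*(5--18) + -9*(-18-0)| / 2
= 164

164


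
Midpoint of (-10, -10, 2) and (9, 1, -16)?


Midpoint = ((-10+9)/2, (-10+1)/2, (2+-16)/2) = (-0.5, -4.5, -7)

(-0.5, -4.5, -7)


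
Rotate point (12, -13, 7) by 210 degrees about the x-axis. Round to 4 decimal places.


x' = 12
y' = -13*cos(210) - 7*sin(210) = 14.7583
z' = -13*sin(210) + 7*cos(210) = 0.4378

(12, 14.7583, 0.4378)


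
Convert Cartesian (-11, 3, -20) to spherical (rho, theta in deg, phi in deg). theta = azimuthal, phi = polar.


rho = sqrt((-11)^2 + 3^2 + (-20)^2) = 23.0217
theta = atan2(3, -11) = 164.7449 deg
phi = acos(-20/23.0217) = 150.3131 deg

rho = 23.0217, theta = 164.7449 deg, phi = 150.3131 deg


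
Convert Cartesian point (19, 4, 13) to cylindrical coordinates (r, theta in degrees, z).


r = sqrt(19^2 + 4^2) = 19.4165
theta = atan2(4, 19) = 11.8887 deg
z = 13

r = 19.4165, theta = 11.8887 deg, z = 13


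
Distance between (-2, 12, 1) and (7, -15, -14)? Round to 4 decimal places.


d = sqrt((7--2)^2 + (-15-12)^2 + (-14-1)^2) = 32.1714

32.1714


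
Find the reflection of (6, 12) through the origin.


Reflection through origin: (x, y) -> (-x, -y)
(6, 12) -> (-6, -12)

(-6, -12)


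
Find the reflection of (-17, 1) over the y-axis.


Reflection across y-axis: (x, y) -> (-x, y)
(-17, 1) -> (17, 1)

(17, 1)


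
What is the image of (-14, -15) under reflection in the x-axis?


Reflection across x-axis: (x, y) -> (x, -y)
(-14, -15) -> (-14, 15)

(-14, 15)


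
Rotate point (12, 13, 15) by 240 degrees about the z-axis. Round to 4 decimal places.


x' = 12*cos(240) - 13*sin(240) = 5.2583
y' = 12*sin(240) + 13*cos(240) = -16.8923
z' = 15

(5.2583, -16.8923, 15)


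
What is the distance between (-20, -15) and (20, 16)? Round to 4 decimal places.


d = sqrt((20--20)^2 + (16--15)^2) = 50.6063

50.6063


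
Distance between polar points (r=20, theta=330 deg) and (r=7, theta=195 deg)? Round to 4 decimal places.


d = sqrt(r1^2 + r2^2 - 2*r1*r2*cos(t2-t1))
d = sqrt(20^2 + 7^2 - 2*20*7*cos(195-330)) = 25.436

25.436


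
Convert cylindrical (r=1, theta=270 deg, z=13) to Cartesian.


x = 1 * cos(270) = 0
y = 1 * sin(270) = -1
z = 13

(0, -1, 13)


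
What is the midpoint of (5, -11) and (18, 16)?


Midpoint = ((5+18)/2, (-11+16)/2) = (11.5, 2.5)

(11.5, 2.5)


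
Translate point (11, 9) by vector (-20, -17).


Translation: (x+dx, y+dy) = (11+-20, 9+-17) = (-9, -8)

(-9, -8)


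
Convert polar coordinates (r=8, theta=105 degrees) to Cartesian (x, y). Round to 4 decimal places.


x = 8 * cos(105) = -2.0706
y = 8 * sin(105) = 7.7274

(-2.0706, 7.7274)


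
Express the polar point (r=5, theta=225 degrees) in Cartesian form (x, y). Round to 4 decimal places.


x = 5 * cos(225) = -3.5355
y = 5 * sin(225) = -3.5355

(-3.5355, -3.5355)


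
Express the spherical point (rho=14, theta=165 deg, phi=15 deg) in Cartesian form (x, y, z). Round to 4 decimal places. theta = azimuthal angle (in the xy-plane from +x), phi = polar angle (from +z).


x = 14 * sin(15) * cos(165) = -3.5
y = 14 * sin(15) * sin(165) = 0.9378
z = 14 * cos(15) = 13.523

(-3.5, 0.9378, 13.523)


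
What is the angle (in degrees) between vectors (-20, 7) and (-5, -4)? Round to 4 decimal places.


dot = -20*-5 + 7*-4 = 72
|u| = 21.1896, |v| = 6.4031
cos(angle) = 0.5307
angle = 57.9499 degrees

57.9499 degrees


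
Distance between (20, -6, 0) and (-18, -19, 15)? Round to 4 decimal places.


d = sqrt((-18-20)^2 + (-19--6)^2 + (15-0)^2) = 42.8719

42.8719


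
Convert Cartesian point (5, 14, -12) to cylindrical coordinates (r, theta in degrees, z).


r = sqrt(5^2 + 14^2) = 14.8661
theta = atan2(14, 5) = 70.3462 deg
z = -12

r = 14.8661, theta = 70.3462 deg, z = -12


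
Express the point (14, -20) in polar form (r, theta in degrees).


r = sqrt(14^2 + (-20)^2) = 24.4131
theta = atan2(-20, 14) = 304.992 degrees

r = 24.4131, theta = 304.992 degrees


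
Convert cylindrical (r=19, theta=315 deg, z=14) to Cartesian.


x = 19 * cos(315) = 13.435
y = 19 * sin(315) = -13.435
z = 14

(13.435, -13.435, 14)


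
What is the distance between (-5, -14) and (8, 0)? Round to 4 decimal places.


d = sqrt((8--5)^2 + (0--14)^2) = 19.105

19.105


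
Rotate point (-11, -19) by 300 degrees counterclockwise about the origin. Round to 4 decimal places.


x' = -11*cos(300) - -19*sin(300) = -21.9545
y' = -11*sin(300) + -19*cos(300) = 0.0263

(-21.9545, 0.0263)


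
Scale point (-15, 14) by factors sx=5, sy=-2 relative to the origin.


Scaling: (x*sx, y*sy) = (-15*5, 14*-2) = (-75, -28)

(-75, -28)


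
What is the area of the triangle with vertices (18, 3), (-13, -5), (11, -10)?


Area = |x1(y2-y3) + x2(y3-y1) + x3(y1-y2)| / 2
= |18*(-5--10) + -13*(-10-3) + 11*(3--5)| / 2
= 173.5

173.5


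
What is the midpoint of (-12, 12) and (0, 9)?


Midpoint = ((-12+0)/2, (12+9)/2) = (-6, 10.5)

(-6, 10.5)


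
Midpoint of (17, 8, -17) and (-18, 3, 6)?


Midpoint = ((17+-18)/2, (8+3)/2, (-17+6)/2) = (-0.5, 5.5, -5.5)

(-0.5, 5.5, -5.5)


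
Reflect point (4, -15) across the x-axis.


Reflection across x-axis: (x, y) -> (x, -y)
(4, -15) -> (4, 15)

(4, 15)


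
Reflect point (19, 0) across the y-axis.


Reflection across y-axis: (x, y) -> (-x, y)
(19, 0) -> (-19, 0)

(-19, 0)


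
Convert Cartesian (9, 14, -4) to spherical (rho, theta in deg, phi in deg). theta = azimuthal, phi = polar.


rho = sqrt(9^2 + 14^2 + (-4)^2) = 17.1172
theta = atan2(14, 9) = 57.2648 deg
phi = acos(-4/17.1172) = 103.514 deg

rho = 17.1172, theta = 57.2648 deg, phi = 103.514 deg


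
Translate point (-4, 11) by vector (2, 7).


Translation: (x+dx, y+dy) = (-4+2, 11+7) = (-2, 18)

(-2, 18)


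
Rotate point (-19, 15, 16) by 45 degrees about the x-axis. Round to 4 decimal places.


x' = -19
y' = 15*cos(45) - 16*sin(45) = -0.7071
z' = 15*sin(45) + 16*cos(45) = 21.9203

(-19, -0.7071, 21.9203)


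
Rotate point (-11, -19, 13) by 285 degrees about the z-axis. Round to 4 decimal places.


x' = -11*cos(285) - -19*sin(285) = -21.1996
y' = -11*sin(285) + -19*cos(285) = 5.7076
z' = 13

(-21.1996, 5.7076, 13)


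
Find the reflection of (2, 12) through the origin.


Reflection through origin: (x, y) -> (-x, -y)
(2, 12) -> (-2, -12)

(-2, -12)


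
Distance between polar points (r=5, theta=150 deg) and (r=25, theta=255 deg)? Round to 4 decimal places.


d = sqrt(r1^2 + r2^2 - 2*r1*r2*cos(t2-t1))
d = sqrt(5^2 + 25^2 - 2*5*25*cos(255-150)) = 26.734

26.734


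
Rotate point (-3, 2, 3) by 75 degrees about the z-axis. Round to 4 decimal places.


x' = -3*cos(75) - 2*sin(75) = -2.7083
y' = -3*sin(75) + 2*cos(75) = -2.3801
z' = 3

(-2.7083, -2.3801, 3)


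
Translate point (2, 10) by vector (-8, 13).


Translation: (x+dx, y+dy) = (2+-8, 10+13) = (-6, 23)

(-6, 23)


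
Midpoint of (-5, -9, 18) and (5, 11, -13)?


Midpoint = ((-5+5)/2, (-9+11)/2, (18+-13)/2) = (0, 1, 2.5)

(0, 1, 2.5)


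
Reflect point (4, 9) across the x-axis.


Reflection across x-axis: (x, y) -> (x, -y)
(4, 9) -> (4, -9)

(4, -9)


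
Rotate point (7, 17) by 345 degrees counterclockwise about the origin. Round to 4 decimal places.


x' = 7*cos(345) - 17*sin(345) = 11.1614
y' = 7*sin(345) + 17*cos(345) = 14.609

(11.1614, 14.609)


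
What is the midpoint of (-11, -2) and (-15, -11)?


Midpoint = ((-11+-15)/2, (-2+-11)/2) = (-13, -6.5)

(-13, -6.5)


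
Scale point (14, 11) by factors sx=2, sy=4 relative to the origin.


Scaling: (x*sx, y*sy) = (14*2, 11*4) = (28, 44)

(28, 44)


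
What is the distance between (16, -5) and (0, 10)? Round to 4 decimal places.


d = sqrt((0-16)^2 + (10--5)^2) = 21.9317

21.9317


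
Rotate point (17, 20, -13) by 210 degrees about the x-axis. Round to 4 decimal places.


x' = 17
y' = 20*cos(210) - -13*sin(210) = -23.8205
z' = 20*sin(210) + -13*cos(210) = 1.2583

(17, -23.8205, 1.2583)


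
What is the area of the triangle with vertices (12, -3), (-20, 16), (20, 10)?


Area = |x1(y2-y3) + x2(y3-y1) + x3(y1-y2)| / 2
= |12*(16-10) + -20*(10--3) + 20*(-3-16)| / 2
= 284

284


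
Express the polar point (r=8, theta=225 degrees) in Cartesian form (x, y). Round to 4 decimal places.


x = 8 * cos(225) = -5.6569
y = 8 * sin(225) = -5.6569

(-5.6569, -5.6569)


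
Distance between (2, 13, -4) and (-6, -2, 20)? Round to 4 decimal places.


d = sqrt((-6-2)^2 + (-2-13)^2 + (20--4)^2) = 29.4109

29.4109


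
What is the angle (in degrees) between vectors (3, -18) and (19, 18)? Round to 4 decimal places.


dot = 3*19 + -18*18 = -267
|u| = 18.2483, |v| = 26.1725
cos(angle) = -0.559
angle = 123.9895 degrees

123.9895 degrees


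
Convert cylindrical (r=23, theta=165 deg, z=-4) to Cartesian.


x = 23 * cos(165) = -22.2163
y = 23 * sin(165) = 5.9528
z = -4

(-22.2163, 5.9528, -4)


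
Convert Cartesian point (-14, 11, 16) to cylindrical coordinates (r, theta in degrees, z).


r = sqrt((-14)^2 + 11^2) = 17.8045
theta = atan2(11, -14) = 141.8428 deg
z = 16

r = 17.8045, theta = 141.8428 deg, z = 16


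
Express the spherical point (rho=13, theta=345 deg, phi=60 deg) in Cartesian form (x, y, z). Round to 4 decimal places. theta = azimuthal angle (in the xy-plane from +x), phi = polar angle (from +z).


x = 13 * sin(60) * cos(345) = 10.8747
y = 13 * sin(60) * sin(345) = -2.9139
z = 13 * cos(60) = 6.5

(10.8747, -2.9139, 6.5)


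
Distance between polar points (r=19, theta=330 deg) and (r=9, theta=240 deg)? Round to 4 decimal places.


d = sqrt(r1^2 + r2^2 - 2*r1*r2*cos(t2-t1))
d = sqrt(19^2 + 9^2 - 2*19*9*cos(240-330)) = 21.0238

21.0238


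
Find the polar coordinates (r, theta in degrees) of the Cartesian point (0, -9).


r = sqrt(0^2 + (-9)^2) = 9
theta = atan2(-9, 0) = 270 degrees

r = 9, theta = 270 degrees


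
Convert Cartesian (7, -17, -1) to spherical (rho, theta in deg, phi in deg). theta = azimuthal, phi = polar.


rho = sqrt(7^2 + (-17)^2 + (-1)^2) = 18.412
theta = atan2(-17, 7) = 292.3801 deg
phi = acos(-1/18.412) = 93.1134 deg

rho = 18.412, theta = 292.3801 deg, phi = 93.1134 deg


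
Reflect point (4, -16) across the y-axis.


Reflection across y-axis: (x, y) -> (-x, y)
(4, -16) -> (-4, -16)

(-4, -16)


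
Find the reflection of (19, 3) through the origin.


Reflection through origin: (x, y) -> (-x, -y)
(19, 3) -> (-19, -3)

(-19, -3)


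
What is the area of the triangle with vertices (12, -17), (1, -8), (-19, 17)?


Area = |x1(y2-y3) + x2(y3-y1) + x3(y1-y2)| / 2
= |12*(-8-17) + 1*(17--17) + -19*(-17--8)| / 2
= 47.5

47.5


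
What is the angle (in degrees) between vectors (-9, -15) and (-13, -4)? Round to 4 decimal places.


dot = -9*-13 + -15*-4 = 177
|u| = 17.4929, |v| = 13.6015
cos(angle) = 0.7439
angle = 41.9335 degrees

41.9335 degrees


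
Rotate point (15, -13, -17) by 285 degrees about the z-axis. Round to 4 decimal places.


x' = 15*cos(285) - -13*sin(285) = -8.6748
y' = 15*sin(285) + -13*cos(285) = -17.8535
z' = -17

(-8.6748, -17.8535, -17)


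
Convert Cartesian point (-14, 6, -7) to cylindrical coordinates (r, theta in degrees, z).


r = sqrt((-14)^2 + 6^2) = 15.2315
theta = atan2(6, -14) = 156.8014 deg
z = -7

r = 15.2315, theta = 156.8014 deg, z = -7


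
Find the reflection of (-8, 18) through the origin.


Reflection through origin: (x, y) -> (-x, -y)
(-8, 18) -> (8, -18)

(8, -18)


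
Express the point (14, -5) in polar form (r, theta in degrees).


r = sqrt(14^2 + (-5)^2) = 14.8661
theta = atan2(-5, 14) = 340.3462 degrees

r = 14.8661, theta = 340.3462 degrees


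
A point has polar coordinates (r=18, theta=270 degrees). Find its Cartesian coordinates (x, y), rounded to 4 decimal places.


x = 18 * cos(270) = 0
y = 18 * sin(270) = -18

(0, -18)


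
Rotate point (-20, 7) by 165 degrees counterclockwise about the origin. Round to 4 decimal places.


x' = -20*cos(165) - 7*sin(165) = 17.5068
y' = -20*sin(165) + 7*cos(165) = -11.9379

(17.5068, -11.9379)


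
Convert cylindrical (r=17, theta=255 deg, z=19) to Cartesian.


x = 17 * cos(255) = -4.3999
y = 17 * sin(255) = -16.4207
z = 19

(-4.3999, -16.4207, 19)


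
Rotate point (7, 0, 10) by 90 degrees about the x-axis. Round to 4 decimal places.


x' = 7
y' = 0*cos(90) - 10*sin(90) = -10
z' = 0*sin(90) + 10*cos(90) = 0

(7, -10, 0)


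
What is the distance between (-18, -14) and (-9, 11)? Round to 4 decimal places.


d = sqrt((-9--18)^2 + (11--14)^2) = 26.5707

26.5707


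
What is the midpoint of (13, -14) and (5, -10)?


Midpoint = ((13+5)/2, (-14+-10)/2) = (9, -12)

(9, -12)


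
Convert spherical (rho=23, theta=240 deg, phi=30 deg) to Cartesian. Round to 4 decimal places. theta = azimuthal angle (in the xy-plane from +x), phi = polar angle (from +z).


x = 23 * sin(30) * cos(240) = -5.75
y = 23 * sin(30) * sin(240) = -9.9593
z = 23 * cos(30) = 19.9186

(-5.75, -9.9593, 19.9186)


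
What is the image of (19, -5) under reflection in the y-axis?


Reflection across y-axis: (x, y) -> (-x, y)
(19, -5) -> (-19, -5)

(-19, -5)


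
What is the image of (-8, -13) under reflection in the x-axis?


Reflection across x-axis: (x, y) -> (x, -y)
(-8, -13) -> (-8, 13)

(-8, 13)


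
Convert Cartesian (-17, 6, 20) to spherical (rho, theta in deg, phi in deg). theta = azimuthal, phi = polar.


rho = sqrt((-17)^2 + 6^2 + 20^2) = 26.9258
theta = atan2(6, -17) = 160.56 deg
phi = acos(20/26.9258) = 42.0311 deg

rho = 26.9258, theta = 160.56 deg, phi = 42.0311 deg


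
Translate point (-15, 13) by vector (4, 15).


Translation: (x+dx, y+dy) = (-15+4, 13+15) = (-11, 28)

(-11, 28)


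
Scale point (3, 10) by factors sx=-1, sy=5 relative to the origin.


Scaling: (x*sx, y*sy) = (3*-1, 10*5) = (-3, 50)

(-3, 50)


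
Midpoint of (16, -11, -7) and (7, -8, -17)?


Midpoint = ((16+7)/2, (-11+-8)/2, (-7+-17)/2) = (11.5, -9.5, -12)

(11.5, -9.5, -12)


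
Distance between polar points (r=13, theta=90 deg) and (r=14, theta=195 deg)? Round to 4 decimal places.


d = sqrt(r1^2 + r2^2 - 2*r1*r2*cos(t2-t1))
d = sqrt(13^2 + 14^2 - 2*13*14*cos(195-90)) = 21.4292

21.4292


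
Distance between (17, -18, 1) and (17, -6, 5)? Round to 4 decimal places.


d = sqrt((17-17)^2 + (-6--18)^2 + (5-1)^2) = 12.6491

12.6491


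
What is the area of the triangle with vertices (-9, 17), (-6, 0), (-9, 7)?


Area = |x1(y2-y3) + x2(y3-y1) + x3(y1-y2)| / 2
= |-9*(0-7) + -6*(7-17) + -9*(17-0)| / 2
= 15

15


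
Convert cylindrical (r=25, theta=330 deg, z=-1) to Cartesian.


x = 25 * cos(330) = 21.6506
y = 25 * sin(330) = -12.5
z = -1

(21.6506, -12.5, -1)


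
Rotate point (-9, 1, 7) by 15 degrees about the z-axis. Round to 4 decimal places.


x' = -9*cos(15) - 1*sin(15) = -8.9522
y' = -9*sin(15) + 1*cos(15) = -1.3634
z' = 7

(-8.9522, -1.3634, 7)


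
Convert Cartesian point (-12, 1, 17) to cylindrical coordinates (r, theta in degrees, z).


r = sqrt((-12)^2 + 1^2) = 12.0416
theta = atan2(1, -12) = 175.2364 deg
z = 17

r = 12.0416, theta = 175.2364 deg, z = 17


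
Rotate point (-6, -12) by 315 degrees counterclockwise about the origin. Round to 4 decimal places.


x' = -6*cos(315) - -12*sin(315) = -12.7279
y' = -6*sin(315) + -12*cos(315) = -4.2426

(-12.7279, -4.2426)


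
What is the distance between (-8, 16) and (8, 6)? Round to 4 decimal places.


d = sqrt((8--8)^2 + (6-16)^2) = 18.868

18.868


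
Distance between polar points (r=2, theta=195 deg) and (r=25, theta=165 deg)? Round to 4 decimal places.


d = sqrt(r1^2 + r2^2 - 2*r1*r2*cos(t2-t1))
d = sqrt(2^2 + 25^2 - 2*2*25*cos(165-195)) = 23.2894

23.2894


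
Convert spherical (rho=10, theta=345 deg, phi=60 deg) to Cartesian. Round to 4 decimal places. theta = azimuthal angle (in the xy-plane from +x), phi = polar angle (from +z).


x = 10 * sin(60) * cos(345) = 8.3652
y = 10 * sin(60) * sin(345) = -2.2414
z = 10 * cos(60) = 5

(8.3652, -2.2414, 5)


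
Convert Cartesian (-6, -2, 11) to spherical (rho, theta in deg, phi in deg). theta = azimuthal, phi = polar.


rho = sqrt((-6)^2 + (-2)^2 + 11^2) = 12.6886
theta = atan2(-2, -6) = 198.4349 deg
phi = acos(11/12.6886) = 29.8972 deg

rho = 12.6886, theta = 198.4349 deg, phi = 29.8972 deg


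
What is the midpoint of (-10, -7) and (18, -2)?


Midpoint = ((-10+18)/2, (-7+-2)/2) = (4, -4.5)

(4, -4.5)


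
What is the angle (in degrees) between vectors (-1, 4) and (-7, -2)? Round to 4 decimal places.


dot = -1*-7 + 4*-2 = -1
|u| = 4.1231, |v| = 7.2801
cos(angle) = -0.0333
angle = 91.9092 degrees

91.9092 degrees


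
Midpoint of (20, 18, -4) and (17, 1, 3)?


Midpoint = ((20+17)/2, (18+1)/2, (-4+3)/2) = (18.5, 9.5, -0.5)

(18.5, 9.5, -0.5)


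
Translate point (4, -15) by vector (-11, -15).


Translation: (x+dx, y+dy) = (4+-11, -15+-15) = (-7, -30)

(-7, -30)


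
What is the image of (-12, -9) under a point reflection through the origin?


Reflection through origin: (x, y) -> (-x, -y)
(-12, -9) -> (12, 9)

(12, 9)


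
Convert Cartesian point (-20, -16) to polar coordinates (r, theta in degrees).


r = sqrt((-20)^2 + (-16)^2) = 25.6125
theta = atan2(-16, -20) = 218.6598 degrees

r = 25.6125, theta = 218.6598 degrees


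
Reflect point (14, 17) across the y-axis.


Reflection across y-axis: (x, y) -> (-x, y)
(14, 17) -> (-14, 17)

(-14, 17)


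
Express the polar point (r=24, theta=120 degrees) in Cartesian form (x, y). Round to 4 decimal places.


x = 24 * cos(120) = -12
y = 24 * sin(120) = 20.7846

(-12, 20.7846)


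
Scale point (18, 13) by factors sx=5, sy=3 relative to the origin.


Scaling: (x*sx, y*sy) = (18*5, 13*3) = (90, 39)

(90, 39)


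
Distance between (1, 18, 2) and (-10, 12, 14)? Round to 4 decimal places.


d = sqrt((-10-1)^2 + (12-18)^2 + (14-2)^2) = 17.3494

17.3494


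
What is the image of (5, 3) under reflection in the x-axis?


Reflection across x-axis: (x, y) -> (x, -y)
(5, 3) -> (5, -3)

(5, -3)


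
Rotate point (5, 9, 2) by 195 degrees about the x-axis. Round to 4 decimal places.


x' = 5
y' = 9*cos(195) - 2*sin(195) = -8.1757
z' = 9*sin(195) + 2*cos(195) = -4.2612

(5, -8.1757, -4.2612)


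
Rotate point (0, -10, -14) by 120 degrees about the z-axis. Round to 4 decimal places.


x' = 0*cos(120) - -10*sin(120) = 8.6603
y' = 0*sin(120) + -10*cos(120) = 5
z' = -14

(8.6603, 5, -14)


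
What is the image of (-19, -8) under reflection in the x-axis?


Reflection across x-axis: (x, y) -> (x, -y)
(-19, -8) -> (-19, 8)

(-19, 8)


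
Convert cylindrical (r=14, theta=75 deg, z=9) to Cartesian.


x = 14 * cos(75) = 3.6235
y = 14 * sin(75) = 13.523
z = 9

(3.6235, 13.523, 9)


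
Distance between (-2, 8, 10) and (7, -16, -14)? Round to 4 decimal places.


d = sqrt((7--2)^2 + (-16-8)^2 + (-14-10)^2) = 35.1141

35.1141


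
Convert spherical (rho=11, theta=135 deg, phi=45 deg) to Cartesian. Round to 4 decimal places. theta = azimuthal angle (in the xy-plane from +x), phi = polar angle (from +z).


x = 11 * sin(45) * cos(135) = -5.5
y = 11 * sin(45) * sin(135) = 5.5
z = 11 * cos(45) = 7.7782

(-5.5, 5.5, 7.7782)


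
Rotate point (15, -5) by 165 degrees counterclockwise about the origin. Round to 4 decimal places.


x' = 15*cos(165) - -5*sin(165) = -13.1948
y' = 15*sin(165) + -5*cos(165) = 8.7119

(-13.1948, 8.7119)


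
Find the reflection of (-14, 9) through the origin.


Reflection through origin: (x, y) -> (-x, -y)
(-14, 9) -> (14, -9)

(14, -9)


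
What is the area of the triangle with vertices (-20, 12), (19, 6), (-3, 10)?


Area = |x1(y2-y3) + x2(y3-y1) + x3(y1-y2)| / 2
= |-20*(6-10) + 19*(10-12) + -3*(12-6)| / 2
= 12

12


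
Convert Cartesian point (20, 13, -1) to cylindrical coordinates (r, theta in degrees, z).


r = sqrt(20^2 + 13^2) = 23.8537
theta = atan2(13, 20) = 33.0239 deg
z = -1

r = 23.8537, theta = 33.0239 deg, z = -1
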